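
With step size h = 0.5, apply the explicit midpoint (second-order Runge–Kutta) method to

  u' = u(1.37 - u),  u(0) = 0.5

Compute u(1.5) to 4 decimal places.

Midpoint: k1 = f(t_n, u_n); k2 = f(t_n + h/2, u_n + (h/2)·k1); u_{n+1} = u_n + h·k2.
t=0.000000, u=0.500000:
  k1 = f(0.000000, 0.500000) = 0.435000
  k2 = f(0.250000, 0.608750) = 0.463411
  u ← 0.500000 + 0.5·0.463411 = 0.731705
t=0.500000, u=0.731705:
  k1 = f(0.500000, 0.731705) = 0.467044
  k2 = f(0.750000, 0.848466) = 0.442504
  u ← 0.731705 + 0.5·0.442504 = 0.952957
t=1.000000, u=0.952957:
  k1 = f(1.000000, 0.952957) = 0.397424
  k2 = f(1.250000, 1.052313) = 0.334306
  u ← 0.952957 + 0.5·0.334306 = 1.120110
u(1.5) ≈ 1.1201

1.1201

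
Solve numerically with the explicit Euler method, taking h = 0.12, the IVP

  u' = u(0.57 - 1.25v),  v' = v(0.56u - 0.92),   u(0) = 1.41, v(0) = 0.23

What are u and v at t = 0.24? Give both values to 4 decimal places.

1.5080, 0.2236

Euler on (u,v): u_{n+1} = u_n + h·u', v_{n+1} = v_n + h·v'.
0.000000: (1.410000, 0.230000); f=(0.398325, -0.029992) → (1.457799, 0.226401)
0.120000: (1.457799, 0.226401); f=(0.418387, -0.023463) → (1.508005, 0.223585)
(u(0.24), v(0.24)) ≈ (1.5080, 0.2236)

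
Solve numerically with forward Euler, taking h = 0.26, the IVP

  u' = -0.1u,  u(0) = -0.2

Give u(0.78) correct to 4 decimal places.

-0.1848

Euler: u_{n+1} = u_n + h·f(t_n, u_n).
t=0.000000, u=-0.200000: f=0.020000 → u ← -0.200000 + 0.26·0.020000 = -0.194800
t=0.260000, u=-0.194800: f=0.019480 → u ← -0.194800 + 0.26·0.019480 = -0.189735
t=0.520000, u=-0.189735: f=0.018974 → u ← -0.189735 + 0.26·0.018974 = -0.184802
u(0.78) ≈ -0.1848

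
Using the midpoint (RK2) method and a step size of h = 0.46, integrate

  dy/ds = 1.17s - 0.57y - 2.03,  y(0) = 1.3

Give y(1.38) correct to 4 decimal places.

-0.4336

Midpoint: k1 = f(s_n, y_n); k2 = f(s_n + h/2, y_n + (h/2)·k1); y_{n+1} = y_n + h·k2.
s=0.000000, y=1.300000:
  k1 = f(0.000000, 1.300000) = -2.771000
  k2 = f(0.230000, 0.662670) = -2.138622
  y ← 1.300000 + 0.46·(-2.138622) = 0.316234
s=0.460000, y=0.316234:
  k1 = f(0.460000, 0.316234) = -1.672053
  k2 = f(0.690000, -0.068338) = -1.183747
  y ← 0.316234 + 0.46·(-1.183747) = -0.228290
s=0.920000, y=-0.228290:
  k1 = f(0.920000, -0.228290) = -0.823475
  k2 = f(1.150000, -0.417689) = -0.446417
  y ← -0.228290 + 0.46·(-0.446417) = -0.433642
y(1.38) ≈ -0.4336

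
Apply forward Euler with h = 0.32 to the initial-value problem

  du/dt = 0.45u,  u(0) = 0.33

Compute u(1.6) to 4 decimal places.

Euler: u_{n+1} = u_n + h·f(t_n, u_n).
t=0.000000, u=0.330000: f=0.148500 → u ← 0.330000 + 0.32·0.148500 = 0.377520
t=0.320000, u=0.377520: f=0.169884 → u ← 0.377520 + 0.32·0.169884 = 0.431883
t=0.640000, u=0.431883: f=0.194347 → u ← 0.431883 + 0.32·0.194347 = 0.494074
t=0.960000, u=0.494074: f=0.222333 → u ← 0.494074 + 0.32·0.222333 = 0.565221
t=1.280000, u=0.565221: f=0.254349 → u ← 0.565221 + 0.32·0.254349 = 0.646612
u(1.6) ≈ 0.6466

0.6466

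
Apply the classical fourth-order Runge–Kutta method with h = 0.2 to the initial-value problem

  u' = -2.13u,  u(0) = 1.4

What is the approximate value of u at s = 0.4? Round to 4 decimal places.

RK4: k1 = f(s_n, u_n); k2 = f(s_n + h/2, u_n + (h/2)·k1); k3 = f(s_n + h/2, u_n + (h/2)·k2); k4 = f(s_n + h, u_n + h·k3); u_{n+1} = u_n + (h/6)·(k1 + 2k2 + 2k3 + k4).
s=0.000000, u=1.400000:
  k1 = f(0.000000, 1.400000) = -2.982000
  k2 = f(0.100000, 1.101800) = -2.346834
  k3 = f(0.100000, 1.165317) = -2.482124
  k4 = f(0.200000, 0.903575) = -1.924615
  u ← 1.400000 + (0.2/6)·(k1 + 2k2 + 2k3 + k4) = 0.914516
s=0.200000, u=0.914516:
  k1 = f(0.200000, 0.914516) = -1.947918
  k2 = f(0.300000, 0.719724) = -1.533012
  k3 = f(0.300000, 0.761214) = -1.621387
  k4 = f(0.400000, 0.590238) = -1.257207
  u ← 0.914516 + (0.2/6)·(k1 + 2k2 + 2k3 + k4) = 0.597385
u(0.4) ≈ 0.5974

0.5974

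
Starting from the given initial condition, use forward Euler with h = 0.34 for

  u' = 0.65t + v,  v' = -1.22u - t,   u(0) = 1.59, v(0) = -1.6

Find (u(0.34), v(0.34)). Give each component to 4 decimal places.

1.0460, -2.2595

Euler on (u,v): u_{n+1} = u_n + h·u', v_{n+1} = v_n + h·v'.
0.000000: (1.590000, -1.600000); f=(-1.600000, -1.939800) → (1.046000, -2.259532)
(u(0.34), v(0.34)) ≈ (1.0460, -2.2595)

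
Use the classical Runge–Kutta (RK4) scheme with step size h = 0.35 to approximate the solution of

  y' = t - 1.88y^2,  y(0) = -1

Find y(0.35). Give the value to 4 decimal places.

-2.6598

RK4: k1 = f(t_n, y_n); k2 = f(t_n + h/2, y_n + (h/2)·k1); k3 = f(t_n + h/2, y_n + (h/2)·k2); k4 = f(t_n + h, y_n + h·k3); y_{n+1} = y_n + (h/6)·(k1 + 2k2 + 2k3 + k4).
t=0.000000, y=-1.000000:
  k1 = f(0.000000, -1.000000) = -1.880000
  k2 = f(0.175000, -1.329000) = -3.145533
  k3 = f(0.175000, -1.550468) = -4.344430
  k4 = f(0.350000, -2.520550) = -11.593967
  y ← -1.000000 + (0.35/6)·(k1 + 2k2 + 2k3 + k4) = -2.659810
y(0.35) ≈ -2.6598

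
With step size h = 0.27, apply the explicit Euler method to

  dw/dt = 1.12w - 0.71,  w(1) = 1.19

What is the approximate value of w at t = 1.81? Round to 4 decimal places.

Euler: w_{n+1} = w_n + h·f(t_n, w_n).
t=1.000000, w=1.190000: f=0.622800 → w ← 1.190000 + 0.27·0.622800 = 1.358156
t=1.270000, w=1.358156: f=0.811135 → w ← 1.358156 + 0.27·0.811135 = 1.577162
t=1.540000, w=1.577162: f=1.056422 → w ← 1.577162 + 0.27·1.056422 = 1.862396
w(1.81) ≈ 1.8624

1.8624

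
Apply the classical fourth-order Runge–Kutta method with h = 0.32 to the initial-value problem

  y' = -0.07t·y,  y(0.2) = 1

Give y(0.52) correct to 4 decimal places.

0.9920

RK4: k1 = f(t_n, y_n); k2 = f(t_n + h/2, y_n + (h/2)·k1); k3 = f(t_n + h/2, y_n + (h/2)·k2); k4 = f(t_n + h, y_n + h·k3); y_{n+1} = y_n + (h/6)·(k1 + 2k2 + 2k3 + k4).
t=0.200000, y=1.000000:
  k1 = f(0.200000, 1.000000) = -0.014000
  k2 = f(0.360000, 0.997760) = -0.025144
  k3 = f(0.360000, 0.995977) = -0.025099
  k4 = f(0.520000, 0.991968) = -0.036108
  y ← 1.000000 + (0.32/6)·(k1 + 2k2 + 2k3 + k4) = 0.991968
y(0.52) ≈ 0.9920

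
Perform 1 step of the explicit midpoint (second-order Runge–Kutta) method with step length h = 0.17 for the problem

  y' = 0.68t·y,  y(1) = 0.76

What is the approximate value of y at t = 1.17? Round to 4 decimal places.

Midpoint: k1 = f(t_n, y_n); k2 = f(t_n + h/2, y_n + (h/2)·k1); y_{n+1} = y_n + h·k2.
t=1.000000, y=0.760000:
  k1 = f(1.000000, 0.760000) = 0.516800
  k2 = f(1.085000, 0.803928) = 0.593138
  y ← 0.760000 + 0.17·0.593138 = 0.860833
y(1.17) ≈ 0.8608

0.8608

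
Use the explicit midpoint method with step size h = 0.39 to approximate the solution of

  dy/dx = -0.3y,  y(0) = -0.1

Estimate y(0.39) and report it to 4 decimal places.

-0.0890

Midpoint: k1 = f(x_n, y_n); k2 = f(x_n + h/2, y_n + (h/2)·k1); y_{n+1} = y_n + h·k2.
x=0.000000, y=-0.100000:
  k1 = f(0.000000, -0.100000) = 0.030000
  k2 = f(0.195000, -0.094150) = 0.028245
  y ← -0.100000 + 0.39·0.028245 = -0.088984
y(0.39) ≈ -0.0890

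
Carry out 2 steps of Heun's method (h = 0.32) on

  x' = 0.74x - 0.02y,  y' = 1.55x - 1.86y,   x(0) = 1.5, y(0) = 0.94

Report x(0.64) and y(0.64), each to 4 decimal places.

Heun on (x,y): k1 = f(s_n, state_n); k2 = f(s_n + h, state_n + h·k1); state_{n+1} = state_n + (h/2)·(k1 + k2).
0.000000: (1.500000, 0.940000)
  k1 = (1.091200, 0.576600)
  predictor → (1.849184, 1.124512)
  k2 = (1.345906, 0.774643)
  → (1.889937, 1.156199)
0.320000: (1.889937, 1.156199)
  k1 = (1.375429, 0.778872)
  predictor → (2.330074, 1.405438)
  k2 = (1.696146, 0.997501)
  → (2.381389, 1.440419)
(x(0.64), y(0.64)) ≈ (2.3814, 1.4404)

2.3814, 1.4404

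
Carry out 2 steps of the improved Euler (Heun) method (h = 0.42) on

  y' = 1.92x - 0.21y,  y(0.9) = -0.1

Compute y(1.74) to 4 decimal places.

Heun: k1 = f(x_n, y_n); k2 = f(x_n + h, y_n + h·k1); y_{n+1} = y_n + (h/2)·(k1 + k2).
x=0.900000, y=-0.100000:
  k1 = f(0.900000, -0.100000) = 1.749000
  k2 = f(1.320000, 0.634580) = 2.401138
  y ← -0.100000 + (0.42/2)·(1.749000 + 2.401138) = 0.771529
x=1.320000, y=0.771529:
  k1 = f(1.320000, 0.771529) = 2.372379
  k2 = f(1.740000, 1.767928) = 2.969535
  y ← 0.771529 + (0.42/2)·(2.372379 + 2.969535) = 1.893331
y(1.74) ≈ 1.8933

1.8933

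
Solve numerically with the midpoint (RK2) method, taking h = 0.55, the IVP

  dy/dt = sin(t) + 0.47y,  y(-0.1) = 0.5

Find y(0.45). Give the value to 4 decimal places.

Midpoint: k1 = f(t_n, y_n); k2 = f(t_n + h/2, y_n + (h/2)·k1); y_{n+1} = y_n + h·k2.
t=-0.100000, y=0.500000:
  k1 = f(-0.100000, 0.500000) = 0.135167
  k2 = f(0.175000, 0.537171) = 0.426578
  y ← 0.500000 + 0.55·0.426578 = 0.734618
y(0.45) ≈ 0.7346

0.7346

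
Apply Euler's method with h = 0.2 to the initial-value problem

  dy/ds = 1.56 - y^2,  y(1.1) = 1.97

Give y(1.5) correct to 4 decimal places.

1.3643

Euler: y_{n+1} = y_n + h·f(s_n, y_n).
s=1.100000, y=1.970000: f=-2.320900 → y ← 1.970000 + 0.2·(-2.320900) = 1.505820
s=1.300000, y=1.505820: f=-0.707494 → y ← 1.505820 + 0.2·(-0.707494) = 1.364321
y(1.5) ≈ 1.3643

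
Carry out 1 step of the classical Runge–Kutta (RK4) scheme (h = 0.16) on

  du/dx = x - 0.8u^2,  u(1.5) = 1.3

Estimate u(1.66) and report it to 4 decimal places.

RK4: k1 = f(x_n, u_n); k2 = f(x_n + h/2, u_n + (h/2)·k1); k3 = f(x_n + h/2, u_n + (h/2)·k2); k4 = f(x_n + h, u_n + h·k3); u_{n+1} = u_n + (h/6)·(k1 + 2k2 + 2k3 + k4).
x=1.500000, u=1.300000:
  k1 = f(1.500000, 1.300000) = 0.148000
  k2 = f(1.580000, 1.311840) = 0.203261
  k3 = f(1.580000, 1.316261) = 0.193966
  k4 = f(1.660000, 1.331035) = 0.242678
  u ← 1.300000 + (0.16/6)·(k1 + 2k2 + 2k3 + k4) = 1.331603
u(1.66) ≈ 1.3316

1.3316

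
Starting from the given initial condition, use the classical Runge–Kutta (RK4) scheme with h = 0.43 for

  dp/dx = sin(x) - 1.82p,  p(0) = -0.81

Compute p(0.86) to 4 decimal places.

RK4: k1 = f(x_n, p_n); k2 = f(x_n + h/2, p_n + (h/2)·k1); k3 = f(x_n + h/2, p_n + (h/2)·k2); k4 = f(x_n + h, p_n + h·k3); p_{n+1} = p_n + (h/6)·(k1 + 2k2 + 2k3 + k4).
x=0.000000, p=-0.810000:
  k1 = f(0.000000, -0.810000) = 1.474200
  k2 = f(0.215000, -0.493047) = 1.110693
  k3 = f(0.215000, -0.571201) = 1.252933
  k4 = f(0.430000, -0.271239) = 0.910525
  p ← -0.810000 + (0.43/6)·(k1 + 2k2 + 2k3 + k4) = -0.300308
x=0.430000, p=-0.300308:
  k1 = f(0.430000, -0.300308) = 0.963432
  k2 = f(0.645000, -0.093170) = 0.770769
  k3 = f(0.645000, -0.134593) = 0.846158
  k4 = f(0.860000, 0.063540) = 0.642201
  p ← -0.300308 + (0.43/6)·(k1 + 2k2 + 2k3 + k4) = 0.046521
p(0.86) ≈ 0.0465

0.0465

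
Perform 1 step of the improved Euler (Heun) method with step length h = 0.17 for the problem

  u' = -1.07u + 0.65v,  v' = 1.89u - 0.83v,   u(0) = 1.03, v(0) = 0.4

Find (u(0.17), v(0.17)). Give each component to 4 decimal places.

Heun on (u,v): k1 = f(x_n, state_n); k2 = f(x_n + h, state_n + h·k1); state_{n+1} = state_n + (h/2)·(k1 + k2).
0.000000: (1.030000, 0.400000)
  k1 = (-0.842100, 1.614700)
  predictor → (0.886843, 0.674499)
  k2 = (-0.510498, 1.116299)
  → (0.915029, 0.632135)
(u(0.17), v(0.17)) ≈ (0.9150, 0.6321)

0.9150, 0.6321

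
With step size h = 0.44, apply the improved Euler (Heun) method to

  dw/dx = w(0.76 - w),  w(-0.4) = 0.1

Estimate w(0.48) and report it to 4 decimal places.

0.1727

Heun: k1 = f(x_n, w_n); k2 = f(x_n + h, w_n + h·k1); w_{n+1} = w_n + (h/2)·(k1 + k2).
x=-0.400000, w=0.100000:
  k1 = f(-0.400000, 0.100000) = 0.066000
  k2 = f(0.040000, 0.129040) = 0.081419
  w ← 0.100000 + (0.44/2)·(0.066000 + 0.081419) = 0.132432
x=0.040000, w=0.132432:
  k1 = f(0.040000, 0.132432) = 0.083110
  k2 = f(0.480000, 0.169001) = 0.099879
  w ← 0.132432 + (0.44/2)·(0.083110 + 0.099879) = 0.172690
w(0.48) ≈ 0.1727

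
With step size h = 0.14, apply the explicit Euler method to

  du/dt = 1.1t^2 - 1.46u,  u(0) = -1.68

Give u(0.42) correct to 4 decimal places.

Euler: u_{n+1} = u_n + h·f(t_n, u_n).
t=0.000000, u=-1.680000: f=2.452800 → u ← -1.680000 + 0.14·2.452800 = -1.336608
t=0.140000, u=-1.336608: f=1.973008 → u ← -1.336608 + 0.14·1.973008 = -1.060387
t=0.280000, u=-1.060387: f=1.634405 → u ← -1.060387 + 0.14·1.634405 = -0.831570
u(0.42) ≈ -0.8316

-0.8316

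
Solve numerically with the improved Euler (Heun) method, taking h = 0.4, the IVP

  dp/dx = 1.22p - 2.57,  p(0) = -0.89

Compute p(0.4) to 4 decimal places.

-2.7091

Heun: k1 = f(x_n, p_n); k2 = f(x_n + h, p_n + h·k1); p_{n+1} = p_n + (h/2)·(k1 + k2).
x=0.000000, p=-0.890000:
  k1 = f(0.000000, -0.890000) = -3.655800
  k2 = f(0.400000, -2.352320) = -5.439830
  p ← -0.890000 + (0.4/2)·(-3.655800 + (-5.439830)) = -2.709126
p(0.4) ≈ -2.7091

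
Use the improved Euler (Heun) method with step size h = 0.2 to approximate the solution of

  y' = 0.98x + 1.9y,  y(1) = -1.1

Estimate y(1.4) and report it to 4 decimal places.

-1.6531

Heun: k1 = f(x_n, y_n); k2 = f(x_n + h, y_n + h·k1); y_{n+1} = y_n + (h/2)·(k1 + k2).
x=1.000000, y=-1.100000:
  k1 = f(1.000000, -1.100000) = -1.110000
  k2 = f(1.200000, -1.322000) = -1.335800
  y ← -1.100000 + (0.2/2)·(-1.110000 + (-1.335800)) = -1.344580
x=1.200000, y=-1.344580:
  k1 = f(1.200000, -1.344580) = -1.378702
  k2 = f(1.400000, -1.620320) = -1.706609
  y ← -1.344580 + (0.2/2)·(-1.378702 + (-1.706609)) = -1.653111
y(1.4) ≈ -1.6531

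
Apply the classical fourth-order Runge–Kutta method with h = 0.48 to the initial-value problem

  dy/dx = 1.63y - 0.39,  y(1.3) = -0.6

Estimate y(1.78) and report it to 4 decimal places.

-1.5936

RK4: k1 = f(x_n, y_n); k2 = f(x_n + h/2, y_n + (h/2)·k1); k3 = f(x_n + h/2, y_n + (h/2)·k2); k4 = f(x_n + h, y_n + h·k3); y_{n+1} = y_n + (h/6)·(k1 + 2k2 + 2k3 + k4).
x=1.300000, y=-0.600000:
  k1 = f(1.300000, -0.600000) = -1.368000
  k2 = f(1.540000, -0.928320) = -1.903162
  k3 = f(1.540000, -1.056759) = -2.112517
  k4 = f(1.780000, -1.614008) = -3.020833
  y ← -0.600000 + (0.48/6)·(k1 + 2k2 + 2k3 + k4) = -1.593615
y(1.78) ≈ -1.5936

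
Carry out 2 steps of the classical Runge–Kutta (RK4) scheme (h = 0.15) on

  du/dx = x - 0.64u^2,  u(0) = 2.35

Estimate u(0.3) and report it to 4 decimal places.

RK4: k1 = f(x_n, u_n); k2 = f(x_n + h/2, u_n + (h/2)·k1); k3 = f(x_n + h/2, u_n + (h/2)·k2); k4 = f(x_n + h, u_n + h·k3); u_{n+1} = u_n + (h/6)·(k1 + 2k2 + 2k3 + k4).
x=0.000000, u=2.350000:
  k1 = f(0.000000, 2.350000) = -3.534400
  k2 = f(0.075000, 2.084920) = -2.707011
  k3 = f(0.075000, 2.146974) = -2.875079
  k4 = f(0.150000, 1.918738) = -2.206196
  u ← 2.350000 + (0.15/6)·(k1 + 2k2 + 2k3 + k4) = 1.927381
x=0.150000, u=1.927381:
  k1 = f(0.150000, 1.927381) = -2.227470
  k2 = f(0.225000, 1.760320) = -1.758186
  k3 = f(0.225000, 1.795517) = -1.838283
  k4 = f(0.300000, 1.651638) = -1.445861
  u ← 1.927381 + (0.15/6)·(k1 + 2k2 + 2k3 + k4) = 1.655724
u(0.3) ≈ 1.6557

1.6557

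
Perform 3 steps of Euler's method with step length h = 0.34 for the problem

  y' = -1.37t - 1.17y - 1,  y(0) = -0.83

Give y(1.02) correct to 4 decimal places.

Euler: y_{n+1} = y_n + h·f(t_n, y_n).
t=0.000000, y=-0.830000: f=-0.028900 → y ← -0.830000 + 0.34·(-0.028900) = -0.839826
t=0.340000, y=-0.839826: f=-0.483204 → y ← -0.839826 + 0.34·(-0.483204) = -1.004115
t=0.680000, y=-1.004115: f=-0.756785 → y ← -1.004115 + 0.34·(-0.756785) = -1.261422
y(1.02) ≈ -1.2614

-1.2614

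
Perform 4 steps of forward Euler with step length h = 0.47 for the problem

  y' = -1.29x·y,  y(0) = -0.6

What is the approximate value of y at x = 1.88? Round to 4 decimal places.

Euler: y_{n+1} = y_n + h·f(x_n, y_n).
x=0.000000, y=-0.600000: f=0.000000 → y ← -0.600000 + 0.47·0.000000 = -0.600000
x=0.470000, y=-0.600000: f=0.363780 → y ← -0.600000 + 0.47·0.363780 = -0.429023
x=0.940000, y=-0.429023: f=0.520234 → y ← -0.429023 + 0.47·0.520234 = -0.184514
x=1.410000, y=-0.184514: f=0.335612 → y ← -0.184514 + 0.47·0.335612 = -0.026776
y(1.88) ≈ -0.0268

-0.0268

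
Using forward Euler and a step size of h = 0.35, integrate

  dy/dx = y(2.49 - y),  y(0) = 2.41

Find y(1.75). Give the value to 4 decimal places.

2.4900

Euler: y_{n+1} = y_n + h·f(x_n, y_n).
x=0.000000, y=2.410000: f=0.192800 → y ← 2.410000 + 0.35·0.192800 = 2.477480
x=0.350000, y=2.477480: f=0.031018 → y ← 2.477480 + 0.35·0.031018 = 2.488336
x=0.700000, y=2.488336: f=0.004140 → y ← 2.488336 + 0.35·0.004140 = 2.489785
x=1.050000, y=2.489785: f=0.000535 → y ← 2.489785 + 0.35·0.000535 = 2.489972
x=1.400000, y=2.489972: f=0.000069 → y ← 2.489972 + 0.35·0.000069 = 2.489996
y(1.75) ≈ 2.4900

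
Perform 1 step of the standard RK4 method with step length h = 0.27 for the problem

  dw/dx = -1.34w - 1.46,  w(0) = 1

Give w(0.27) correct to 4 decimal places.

0.3658

RK4: k1 = f(x_n, w_n); k2 = f(x_n + h/2, w_n + (h/2)·k1); k3 = f(x_n + h/2, w_n + (h/2)·k2); k4 = f(x_n + h, w_n + h·k3); w_{n+1} = w_n + (h/6)·(k1 + 2k2 + 2k3 + k4).
x=0.000000, w=1.000000:
  k1 = f(0.000000, 1.000000) = -2.800000
  k2 = f(0.135000, 0.622000) = -2.293480
  k3 = f(0.135000, 0.690380) = -2.385109
  k4 = f(0.270000, 0.356020) = -1.937067
  w ← 1.000000 + (0.27/6)·(k1 + 2k2 + 2k3 + k4) = 0.365759
w(0.27) ≈ 0.3658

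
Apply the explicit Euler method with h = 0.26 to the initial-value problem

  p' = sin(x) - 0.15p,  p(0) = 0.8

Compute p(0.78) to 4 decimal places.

Euler: p_{n+1} = p_n + h·f(x_n, p_n).
x=0.000000, p=0.800000: f=-0.120000 → p ← 0.800000 + 0.26·(-0.120000) = 0.768800
x=0.260000, p=0.768800: f=0.141761 → p ← 0.768800 + 0.26·0.141761 = 0.805658
x=0.520000, p=0.805658: f=0.376031 → p ← 0.805658 + 0.26·0.376031 = 0.903426
p(0.78) ≈ 0.9034

0.9034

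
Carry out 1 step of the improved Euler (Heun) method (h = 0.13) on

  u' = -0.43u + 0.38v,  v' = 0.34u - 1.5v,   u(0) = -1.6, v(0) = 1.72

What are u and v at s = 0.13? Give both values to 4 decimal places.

Heun on (u,v): k1 = f(s_n, state_n); k2 = f(s_n + h, state_n + h·k1); state_{n+1} = state_n + (h/2)·(k1 + k2).
0.000000: (-1.600000, 1.720000)
  k1 = (1.341600, -3.124000)
  predictor → (-1.425592, 1.313880)
  k2 = (1.112279, -2.455521)
  → (-1.440498, 1.357331)
(u(0.13), v(0.13)) ≈ (-1.4405, 1.3573)

-1.4405, 1.3573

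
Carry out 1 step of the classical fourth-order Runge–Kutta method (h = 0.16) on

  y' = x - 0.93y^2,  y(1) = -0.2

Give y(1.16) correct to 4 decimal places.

-0.0296

RK4: k1 = f(x_n, y_n); k2 = f(x_n + h/2, y_n + (h/2)·k1); k3 = f(x_n + h/2, y_n + (h/2)·k2); k4 = f(x_n + h, y_n + h·k3); y_{n+1} = y_n + (h/6)·(k1 + 2k2 + 2k3 + k4).
x=1.000000, y=-0.200000:
  k1 = f(1.000000, -0.200000) = 0.962800
  k2 = f(1.080000, -0.122976) = 1.065936
  k3 = f(1.080000, -0.114725) = 1.067759
  k4 = f(1.160000, -0.029158) = 1.159209
  y ← -0.200000 + (0.16/6)·(k1 + 2k2 + 2k3 + k4) = -0.029616
y(1.16) ≈ -0.0296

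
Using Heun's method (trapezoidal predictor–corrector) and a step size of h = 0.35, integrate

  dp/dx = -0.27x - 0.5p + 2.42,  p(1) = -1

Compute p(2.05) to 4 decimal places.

1.0273

Heun: k1 = f(x_n, p_n); k2 = f(x_n + h, p_n + h·k1); p_{n+1} = p_n + (h/2)·(k1 + k2).
x=1.000000, p=-1.000000:
  k1 = f(1.000000, -1.000000) = 2.650000
  k2 = f(1.350000, -0.072500) = 2.091750
  p ← -1.000000 + (0.35/2)·(2.650000 + 2.091750) = -0.170194
x=1.350000, p=-0.170194:
  k1 = f(1.350000, -0.170194) = 2.140597
  k2 = f(1.700000, 0.579015) = 1.671492
  p ← -0.170194 + (0.35/2)·(2.140597 + 1.671492) = 0.496922
x=1.700000, p=0.496922:
  k1 = f(1.700000, 0.496922) = 1.712539
  k2 = f(2.050000, 1.096311) = 1.318345
  p ← 0.496922 + (0.35/2)·(1.712539 + 1.318345) = 1.027327
p(2.05) ≈ 1.0273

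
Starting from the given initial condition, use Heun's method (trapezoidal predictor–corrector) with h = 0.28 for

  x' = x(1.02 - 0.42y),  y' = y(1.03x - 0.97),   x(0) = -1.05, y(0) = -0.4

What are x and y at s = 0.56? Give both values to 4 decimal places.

-1.9406, -0.1204

Heun on (x,y): k1 = f(s_n, state_n); k2 = f(s_n + h, state_n + h·k1); state_{n+1} = state_n + (h/2)·(k1 + k2).
0.000000: (-1.050000, -0.400000)
  k1 = (-1.247400, 0.820600)
  predictor → (-1.399272, -0.170232)
  k2 = (-1.527302, 0.410472)
  → (-1.438458, -0.227650)
0.280000: (-1.438458, -0.227650)
  k1 = (-1.604763, 0.558109)
  predictor → (-1.887792, -0.071379)
  k2 = (-1.982142, 0.208030)
  → (-1.940625, -0.120390)
(x(0.56), y(0.56)) ≈ (-1.9406, -0.1204)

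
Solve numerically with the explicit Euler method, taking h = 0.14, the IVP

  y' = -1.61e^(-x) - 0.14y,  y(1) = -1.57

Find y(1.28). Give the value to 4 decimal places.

-1.6624

Euler: y_{n+1} = y_n + h·f(x_n, y_n).
x=1.000000, y=-1.570000: f=-0.372486 → y ← -1.570000 + 0.14·(-0.372486) = -1.622148
x=1.140000, y=-1.622148: f=-0.287808 → y ← -1.622148 + 0.14·(-0.287808) = -1.662441
y(1.28) ≈ -1.6624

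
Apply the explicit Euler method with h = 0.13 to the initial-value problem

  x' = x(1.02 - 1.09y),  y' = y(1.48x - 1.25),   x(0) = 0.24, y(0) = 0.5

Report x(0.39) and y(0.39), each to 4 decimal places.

Euler on (x,y): x_{n+1} = x_n + h·x', y_{n+1} = y_n + h·y'.
0.000000: (0.240000, 0.500000); f=(0.114000, -0.447400) → (0.254820, 0.441838)
0.130000: (0.254820, 0.441838); f=(0.137194, -0.385666) → (0.272655, 0.391701)
0.260000: (0.272655, 0.391701); f=(0.161697, -0.331564) → (0.293676, 0.348598)
(x(0.39), y(0.39)) ≈ (0.2937, 0.3486)

0.2937, 0.3486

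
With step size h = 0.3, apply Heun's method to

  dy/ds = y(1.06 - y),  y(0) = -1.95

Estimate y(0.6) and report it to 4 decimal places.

-53.1135

Heun: k1 = f(s_n, y_n); k2 = f(s_n + h, y_n + h·k1); y_{n+1} = y_n + (h/2)·(k1 + k2).
s=0.000000, y=-1.950000:
  k1 = f(0.000000, -1.950000) = -5.869500
  k2 = f(0.300000, -3.710850) = -17.703909
  y ← -1.950000 + (0.3/2)·(-5.869500 + (-17.703909)) = -5.486011
s=0.300000, y=-5.486011:
  k1 = f(0.300000, -5.486011) = -35.911492
  k2 = f(0.600000, -16.259459) = -281.605031
  y ← -5.486011 + (0.3/2)·(-35.911492 + (-281.605031)) = -53.113490
y(0.6) ≈ -53.1135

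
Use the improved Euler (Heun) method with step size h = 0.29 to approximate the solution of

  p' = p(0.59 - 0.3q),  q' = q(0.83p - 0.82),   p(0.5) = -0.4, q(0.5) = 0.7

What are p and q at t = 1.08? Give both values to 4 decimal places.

Heun on (p,q): k1 = f(t_n, state_n); k2 = f(t_n + h, state_n + h·k1); state_{n+1} = state_n + (h/2)·(k1 + k2).
0.500000: (-0.400000, 0.700000)
  k1 = (-0.152000, -0.806400)
  predictor → (-0.444080, 0.466144)
  k2 = (-0.199906, -0.554052)
  → (-0.451026, 0.502734)
0.790000: (-0.451026, 0.502734)
  k1 = (-0.198082, -0.600442)
  predictor → (-0.508470, 0.328606)
  k2 = (-0.249871, -0.408139)
  → (-0.515979, 0.356490)
(p(1.08), q(1.08)) ≈ (-0.5160, 0.3565)

-0.5160, 0.3565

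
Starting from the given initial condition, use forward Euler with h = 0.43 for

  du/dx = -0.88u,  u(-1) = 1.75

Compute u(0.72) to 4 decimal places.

0.2613

Euler: u_{n+1} = u_n + h·f(x_n, u_n).
x=-1.000000, u=1.750000: f=-1.540000 → u ← 1.750000 + 0.43·(-1.540000) = 1.087800
x=-0.570000, u=1.087800: f=-0.957264 → u ← 1.087800 + 0.43·(-0.957264) = 0.676176
x=-0.140000, u=0.676176: f=-0.595035 → u ← 0.676176 + 0.43·(-0.595035) = 0.420311
x=0.290000, u=0.420311: f=-0.369874 → u ← 0.420311 + 0.43·(-0.369874) = 0.261266
u(0.72) ≈ 0.2613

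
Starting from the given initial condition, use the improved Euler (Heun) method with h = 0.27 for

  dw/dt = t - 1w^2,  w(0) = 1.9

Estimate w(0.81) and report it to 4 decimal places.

0.9970

Heun: k1 = f(t_n, w_n); k2 = f(t_n + h, w_n + h·k1); w_{n+1} = w_n + (h/2)·(k1 + k2).
t=0.000000, w=1.900000:
  k1 = f(0.000000, 1.900000) = -3.610000
  k2 = f(0.270000, 0.925300) = -0.586180
  w ← 1.900000 + (0.27/2)·(-3.610000 + (-0.586180)) = 1.333516
t=0.270000, w=1.333516:
  k1 = f(0.270000, 1.333516) = -1.508264
  k2 = f(0.540000, 0.926284) = -0.318003
  w ← 1.333516 + (0.27/2)·(-1.508264 + (-0.318003)) = 1.086970
t=0.540000, w=1.086970:
  k1 = f(0.540000, 1.086970) = -0.641503
  k2 = f(0.810000, 0.913764) = -0.024964
  w ← 1.086970 + (0.27/2)·(-0.641503 + (-0.024964)) = 0.996997
w(0.81) ≈ 0.9970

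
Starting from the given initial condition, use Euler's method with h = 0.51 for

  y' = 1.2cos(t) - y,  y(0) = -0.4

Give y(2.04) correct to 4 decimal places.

0.3591

Euler: y_{n+1} = y_n + h·f(t_n, y_n).
t=0.000000, y=-0.400000: f=1.600000 → y ← -0.400000 + 0.51·1.600000 = 0.416000
t=0.510000, y=0.416000: f=0.631293 → y ← 0.416000 + 0.51·0.631293 = 0.737960
t=1.020000, y=0.737960: f=-0.109920 → y ← 0.737960 + 0.51·(-0.109920) = 0.681900
t=1.530000, y=0.681900: f=-0.632958 → y ← 0.681900 + 0.51·(-0.632958) = 0.359092
y(2.04) ≈ 0.3591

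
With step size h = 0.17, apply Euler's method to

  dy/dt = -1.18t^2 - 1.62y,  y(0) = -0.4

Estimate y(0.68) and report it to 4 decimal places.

Euler: y_{n+1} = y_n + h·f(t_n, y_n).
t=0.000000, y=-0.400000: f=0.648000 → y ← -0.400000 + 0.17·0.648000 = -0.289840
t=0.170000, y=-0.289840: f=0.435439 → y ← -0.289840 + 0.17·0.435439 = -0.215815
t=0.340000, y=-0.215815: f=0.213213 → y ← -0.215815 + 0.17·0.213213 = -0.179569
t=0.510000, y=-0.179569: f=-0.016016 → y ← -0.179569 + 0.17·(-0.016016) = -0.182292
y(0.68) ≈ -0.1823

-0.1823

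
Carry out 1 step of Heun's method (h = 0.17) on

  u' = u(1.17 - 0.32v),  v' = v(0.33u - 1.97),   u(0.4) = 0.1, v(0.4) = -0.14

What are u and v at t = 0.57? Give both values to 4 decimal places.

0.1226, -0.1015

Heun on (u,v): k1 = f(t_n, state_n); k2 = f(t_n + h, state_n + h·k1); state_{n+1} = state_n + (h/2)·(k1 + k2).
0.400000: (0.100000, -0.140000)
  k1 = (0.121480, 0.271180)
  predictor → (0.120652, -0.093899)
  k2 = (0.144788, 0.181243)
  → (0.122633, -0.101544)
(u(0.57), v(0.57)) ≈ (0.1226, -0.1015)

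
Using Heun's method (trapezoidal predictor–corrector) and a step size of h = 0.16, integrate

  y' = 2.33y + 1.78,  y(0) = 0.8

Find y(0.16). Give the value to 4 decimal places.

Heun: k1 = f(x_n, y_n); k2 = f(x_n + h, y_n + h·k1); y_{n+1} = y_n + (h/2)·(k1 + k2).
x=0.000000, y=0.800000:
  k1 = f(0.000000, 0.800000) = 3.644000
  k2 = f(0.160000, 1.383040) = 5.002483
  y ← 0.800000 + (0.16/2)·(3.644000 + 5.002483) = 1.491719
y(0.16) ≈ 1.4917

1.4917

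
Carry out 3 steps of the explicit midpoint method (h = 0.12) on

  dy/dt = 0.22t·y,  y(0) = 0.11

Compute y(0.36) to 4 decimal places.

0.1116

Midpoint: k1 = f(t_n, y_n); k2 = f(t_n + h/2, y_n + (h/2)·k1); y_{n+1} = y_n + h·k2.
t=0.000000, y=0.110000:
  k1 = f(0.000000, 0.110000) = 0.000000
  k2 = f(0.060000, 0.110000) = 0.001452
  y ← 0.110000 + 0.12·0.001452 = 0.110174
t=0.120000, y=0.110174:
  k1 = f(0.120000, 0.110174) = 0.002909
  k2 = f(0.180000, 0.110349) = 0.004370
  y ← 0.110174 + 0.12·0.004370 = 0.110699
t=0.240000, y=0.110699:
  k1 = f(0.240000, 0.110699) = 0.005845
  k2 = f(0.300000, 0.111049) = 0.007329
  y ← 0.110699 + 0.12·0.007329 = 0.111578
y(0.36) ≈ 0.1116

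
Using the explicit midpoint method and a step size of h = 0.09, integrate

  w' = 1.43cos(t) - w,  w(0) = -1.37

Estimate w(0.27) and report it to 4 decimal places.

Midpoint: k1 = f(t_n, w_n); k2 = f(t_n + h/2, w_n + (h/2)·k1); w_{n+1} = w_n + h·k2.
t=0.000000, w=-1.370000:
  k1 = f(0.000000, -1.370000) = 2.800000
  k2 = f(0.045000, -1.244000) = 2.672552
  w ← -1.370000 + 0.09·2.672552 = -1.129470
t=0.090000, w=-1.129470:
  k1 = f(0.090000, -1.129470) = 2.553683
  k2 = f(0.135000, -1.014555) = 2.431543
  w ← -1.129470 + 0.09·2.431543 = -0.910631
t=0.180000, w=-0.910631:
  k1 = f(0.180000, -0.910631) = 2.317528
  k2 = f(0.225000, -0.806343) = 2.200298
  w ← -0.910631 + 0.09·2.200298 = -0.712605
w(0.27) ≈ -0.7126

-0.7126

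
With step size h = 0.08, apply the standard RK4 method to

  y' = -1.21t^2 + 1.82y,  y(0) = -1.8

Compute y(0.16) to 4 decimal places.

-2.4102

RK4: k1 = f(t_n, y_n); k2 = f(t_n + h/2, y_n + (h/2)·k1); k3 = f(t_n + h/2, y_n + (h/2)·k2); k4 = f(t_n + h, y_n + h·k3); y_{n+1} = y_n + (h/6)·(k1 + 2k2 + 2k3 + k4).
t=0.000000, y=-1.800000:
  k1 = f(0.000000, -1.800000) = -3.276000
  k2 = f(0.040000, -1.931040) = -3.516429
  k3 = f(0.040000, -1.940657) = -3.533932
  k4 = f(0.080000, -2.082715) = -3.798285
  y ← -1.800000 + (0.08/6)·(k1 + 2k2 + 2k3 + k4) = -2.082333
t=0.080000, y=-2.082333:
  k1 = f(0.080000, -2.082333) = -3.797591
  k2 = f(0.120000, -2.234237) = -4.083735
  k3 = f(0.120000, -2.245683) = -4.104567
  k4 = f(0.160000, -2.410699) = -4.418448
  y ← -2.082333 + (0.08/6)·(k1 + 2k2 + 2k3 + k4) = -2.410235
y(0.16) ≈ -2.4102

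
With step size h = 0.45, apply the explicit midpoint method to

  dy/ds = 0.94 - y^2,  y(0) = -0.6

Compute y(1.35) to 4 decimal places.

0.5115

Midpoint: k1 = f(s_n, y_n); k2 = f(s_n + h/2, y_n + (h/2)·k1); y_{n+1} = y_n + h·k2.
s=0.000000, y=-0.600000:
  k1 = f(0.000000, -0.600000) = 0.580000
  k2 = f(0.225000, -0.469500) = 0.719570
  y ← -0.600000 + 0.45·0.719570 = -0.276194
s=0.450000, y=-0.276194:
  k1 = f(0.450000, -0.276194) = 0.863717
  k2 = f(0.675000, -0.081857) = 0.933299
  y ← -0.276194 + 0.45·0.933299 = 0.143791
s=0.900000, y=0.143791:
  k1 = f(0.900000, 0.143791) = 0.919324
  k2 = f(1.125000, 0.350639) = 0.817052
  y ← 0.143791 + 0.45·0.817052 = 0.511465
y(1.35) ≈ 0.5115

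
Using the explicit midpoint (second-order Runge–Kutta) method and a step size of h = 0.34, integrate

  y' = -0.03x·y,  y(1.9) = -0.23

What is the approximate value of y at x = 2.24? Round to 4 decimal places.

Midpoint: k1 = f(x_n, y_n); k2 = f(x_n + h/2, y_n + (h/2)·k1); y_{n+1} = y_n + h·k2.
x=1.900000, y=-0.230000:
  k1 = f(1.900000, -0.230000) = 0.013110
  k2 = f(2.070000, -0.227771) = 0.014145
  y ← -0.230000 + 0.34·0.014145 = -0.225191
y(2.24) ≈ -0.2252

-0.2252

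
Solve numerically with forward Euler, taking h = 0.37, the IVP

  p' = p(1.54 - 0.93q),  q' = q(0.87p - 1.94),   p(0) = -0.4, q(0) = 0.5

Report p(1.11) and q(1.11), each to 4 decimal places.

Euler on (p,q): p_{n+1} = p_n + h·p', q_{n+1} = q_n + h·q'.
0.000000: (-0.400000, 0.500000); f=(-0.430000, -1.144000) → (-0.559100, 0.076720)
0.370000: (-0.559100, 0.076720); f=(-0.821122, -0.186155) → (-0.862915, 0.007843)
0.740000: (-0.862915, 0.007843); f=(-1.322596, -0.021103) → (-1.352276, 0.000035)
(p(1.11), q(1.11)) ≈ (-1.3523, 0.0000)

-1.3523, 0.0000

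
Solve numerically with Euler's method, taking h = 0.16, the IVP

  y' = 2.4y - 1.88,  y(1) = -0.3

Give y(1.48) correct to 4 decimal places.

Euler: y_{n+1} = y_n + h·f(s_n, y_n).
s=1.000000, y=-0.300000: f=-2.600000 → y ← -0.300000 + 0.16·(-2.600000) = -0.716000
s=1.160000, y=-0.716000: f=-3.598400 → y ← -0.716000 + 0.16·(-3.598400) = -1.291744
s=1.320000, y=-1.291744: f=-4.980186 → y ← -1.291744 + 0.16·(-4.980186) = -2.088574
y(1.48) ≈ -2.0886

-2.0886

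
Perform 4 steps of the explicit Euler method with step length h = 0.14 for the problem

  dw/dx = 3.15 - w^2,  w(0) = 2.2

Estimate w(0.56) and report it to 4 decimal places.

1.7967

Euler: w_{n+1} = w_n + h·f(x_n, w_n).
x=0.000000, w=2.200000: f=-1.690000 → w ← 2.200000 + 0.14·(-1.690000) = 1.963400
x=0.140000, w=1.963400: f=-0.704940 → w ← 1.963400 + 0.14·(-0.704940) = 1.864708
x=0.280000, w=1.864708: f=-0.327138 → w ← 1.864708 + 0.14·(-0.327138) = 1.818909
x=0.420000, w=1.818909: f=-0.158431 → w ← 1.818909 + 0.14·(-0.158431) = 1.796729
w(0.56) ≈ 1.7967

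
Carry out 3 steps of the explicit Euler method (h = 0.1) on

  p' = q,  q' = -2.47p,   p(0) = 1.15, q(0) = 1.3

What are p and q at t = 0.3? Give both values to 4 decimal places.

Euler on (p,q): p_{n+1} = p_n + h·p', q_{n+1} = q_n + h·q'.
0.000000: (1.150000, 1.300000); f=(1.300000, -2.840500) → (1.280000, 1.015950)
0.100000: (1.280000, 1.015950); f=(1.015950, -3.161600) → (1.381595, 0.699790)
0.200000: (1.381595, 0.699790); f=(0.699790, -3.412540) → (1.451574, 0.358536)
(p(0.3), q(0.3)) ≈ (1.4516, 0.3585)

1.4516, 0.3585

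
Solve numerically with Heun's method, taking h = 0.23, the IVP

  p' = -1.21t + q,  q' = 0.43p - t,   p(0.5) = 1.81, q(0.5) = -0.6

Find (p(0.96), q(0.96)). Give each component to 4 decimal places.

1.1384, -0.6379

Heun on (p,q): k1 = f(t_n, state_n); k2 = f(t_n + h, state_n + h·k1); state_{n+1} = state_n + (h/2)·(k1 + k2).
0.500000: (1.810000, -0.600000)
  k1 = (-1.205000, 0.278300)
  predictor → (1.532850, -0.535991)
  k2 = (-1.419291, -0.070874)
  → (1.508207, -0.576146)
0.730000: (1.508207, -0.576146)
  k1 = (-1.459446, -0.081471)
  predictor → (1.172534, -0.594884)
  k2 = (-1.756484, -0.455810)
  → (1.138375, -0.637933)
(p(0.96), q(0.96)) ≈ (1.1384, -0.6379)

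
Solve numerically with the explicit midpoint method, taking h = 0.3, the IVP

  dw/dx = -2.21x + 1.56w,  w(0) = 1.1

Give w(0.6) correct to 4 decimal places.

2.2356

Midpoint: k1 = f(x_n, w_n); k2 = f(x_n + h/2, w_n + (h/2)·k1); w_{n+1} = w_n + h·k2.
x=0.000000, w=1.100000:
  k1 = f(0.000000, 1.100000) = 1.716000
  k2 = f(0.150000, 1.357400) = 1.786044
  w ← 1.100000 + 0.3·1.786044 = 1.635813
x=0.300000, w=1.635813:
  k1 = f(0.300000, 1.635813) = 1.888869
  k2 = f(0.450000, 1.919143) = 1.999364
  w ← 1.635813 + 0.3·1.999364 = 2.235622
w(0.6) ≈ 2.2356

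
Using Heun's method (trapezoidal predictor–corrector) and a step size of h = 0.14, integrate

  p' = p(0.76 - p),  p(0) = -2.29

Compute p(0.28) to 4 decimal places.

-7.7045

Heun: k1 = f(s_n, p_n); k2 = f(s_n + h, p_n + h·k1); p_{n+1} = p_n + (h/2)·(k1 + k2).
s=0.000000, p=-2.290000:
  k1 = f(0.000000, -2.290000) = -6.984500
  k2 = f(0.140000, -3.267830) = -13.162264
  p ← -2.290000 + (0.14/2)·(-6.984500 + (-13.162264)) = -3.700273
s=0.140000, p=-3.700273:
  k1 = f(0.140000, -3.700273) = -16.504232
  k2 = f(0.280000, -6.010866) = -40.698767
  p ← -3.700273 + (0.14/2)·(-16.504232 + (-40.698767)) = -7.704483
p(0.28) ≈ -7.7045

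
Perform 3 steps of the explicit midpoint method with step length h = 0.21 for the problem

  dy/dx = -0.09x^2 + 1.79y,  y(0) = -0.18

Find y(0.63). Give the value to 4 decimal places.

-0.5541

Midpoint: k1 = f(x_n, y_n); k2 = f(x_n + h/2, y_n + (h/2)·k1); y_{n+1} = y_n + h·k2.
x=0.000000, y=-0.180000:
  k1 = f(0.000000, -0.180000) = -0.322200
  k2 = f(0.105000, -0.213831) = -0.383750
  y ← -0.180000 + 0.21·(-0.383750) = -0.260587
x=0.210000, y=-0.260587:
  k1 = f(0.210000, -0.260587) = -0.470421
  k2 = f(0.315000, -0.309982) = -0.563797
  y ← -0.260587 + 0.21·(-0.563797) = -0.378985
x=0.420000, y=-0.378985:
  k1 = f(0.420000, -0.378985) = -0.694259
  k2 = f(0.525000, -0.451882) = -0.833675
  y ← -0.378985 + 0.21·(-0.833675) = -0.554057
y(0.63) ≈ -0.5541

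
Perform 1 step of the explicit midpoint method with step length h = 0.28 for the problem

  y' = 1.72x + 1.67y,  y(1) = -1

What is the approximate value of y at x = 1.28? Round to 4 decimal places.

-0.9153

Midpoint: k1 = f(x_n, y_n); k2 = f(x_n + h/2, y_n + (h/2)·k1); y_{n+1} = y_n + h·k2.
x=1.000000, y=-1.000000:
  k1 = f(1.000000, -1.000000) = 0.050000
  k2 = f(1.140000, -0.993000) = 0.302490
  y ← -1.000000 + 0.28·0.302490 = -0.915303
y(1.28) ≈ -0.9153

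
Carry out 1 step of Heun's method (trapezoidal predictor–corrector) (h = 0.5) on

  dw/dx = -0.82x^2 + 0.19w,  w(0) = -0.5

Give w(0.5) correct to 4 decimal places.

-0.6010

Heun: k1 = f(x_n, w_n); k2 = f(x_n + h, w_n + h·k1); w_{n+1} = w_n + (h/2)·(k1 + k2).
x=0.000000, w=-0.500000:
  k1 = f(0.000000, -0.500000) = -0.095000
  k2 = f(0.500000, -0.547500) = -0.309025
  w ← -0.500000 + (0.5/2)·(-0.095000 + (-0.309025)) = -0.601006
w(0.5) ≈ -0.6010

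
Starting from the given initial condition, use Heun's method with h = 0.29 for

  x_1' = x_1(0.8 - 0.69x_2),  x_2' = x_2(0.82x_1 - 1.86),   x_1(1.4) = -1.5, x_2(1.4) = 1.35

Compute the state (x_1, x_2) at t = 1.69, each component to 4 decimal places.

Heun on (x_1,x_2): k1 = f(t_n, state_n); k2 = f(t_n + h, state_n + h·k1); state_{n+1} = state_n + (h/2)·(k1 + k2).
1.400000: (-1.500000, 1.350000)
  k1 = (0.197250, -4.171500)
  predictor → (-1.442797, 0.140265)
  k2 = (-1.014600, -0.426840)
  → (-1.618516, 0.683241)
(x_1(1.69), x_2(1.69)) ≈ (-1.6185, 0.6832)

-1.6185, 0.6832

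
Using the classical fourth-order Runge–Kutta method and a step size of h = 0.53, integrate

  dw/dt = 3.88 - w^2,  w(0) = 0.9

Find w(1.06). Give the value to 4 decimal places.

1.8683

RK4: k1 = f(t_n, w_n); k2 = f(t_n + h/2, w_n + (h/2)·k1); k3 = f(t_n + h/2, w_n + (h/2)·k2); k4 = f(t_n + h, w_n + h·k3); w_{n+1} = w_n + (h/6)·(k1 + 2k2 + 2k3 + k4).
t=0.000000, w=0.900000:
  k1 = f(0.000000, 0.900000) = 3.070000
  k2 = f(0.265000, 1.713550) = 0.943746
  k3 = f(0.265000, 1.150093) = 2.557287
  k4 = f(0.530000, 2.255362) = -1.206657
  w ← 0.900000 + (0.53/6)·(k1 + 2k2 + 2k3 + k4) = 1.683111
t=0.530000, w=1.683111:
  k1 = f(0.530000, 1.683111) = 1.047137
  k2 = f(0.795000, 1.960602) = 0.036038
  k3 = f(0.795000, 1.692661) = 1.014898
  k4 = f(1.060000, 2.221007) = -1.052872
  w ← 1.683111 + (0.53/6)·(k1 + 2k2 + 2k3 + k4) = 1.868270
w(1.06) ≈ 1.8683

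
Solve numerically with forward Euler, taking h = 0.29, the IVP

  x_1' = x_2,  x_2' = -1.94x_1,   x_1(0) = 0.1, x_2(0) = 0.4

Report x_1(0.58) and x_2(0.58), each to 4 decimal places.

0.3157, 0.2222

Euler on (x_1,x_2): x_1_{n+1} = x_1_n + h·x_1', x_2_{n+1} = x_2_n + h·x_2'.
0.000000: (0.100000, 0.400000); f=(0.400000, -0.194000) → (0.216000, 0.343740)
0.290000: (0.216000, 0.343740); f=(0.343740, -0.419040) → (0.315685, 0.222218)
(x_1(0.58), x_2(0.58)) ≈ (0.3157, 0.2222)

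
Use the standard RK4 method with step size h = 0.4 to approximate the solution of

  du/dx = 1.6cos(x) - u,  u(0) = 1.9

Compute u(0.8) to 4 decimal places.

1.6255

RK4: k1 = f(x_n, u_n); k2 = f(x_n + h/2, u_n + (h/2)·k1); k3 = f(x_n + h/2, u_n + (h/2)·k2); k4 = f(x_n + h, u_n + h·k3); u_{n+1} = u_n + (h/6)·(k1 + 2k2 + 2k3 + k4).
x=0.000000, u=1.900000:
  k1 = f(0.000000, 1.900000) = -0.300000
  k2 = f(0.200000, 1.840000) = -0.271893
  k3 = f(0.200000, 1.845621) = -0.277515
  k4 = f(0.400000, 1.788994) = -0.315296
  u ← 1.900000 + (0.4/6)·(k1 + 2k2 + 2k3 + k4) = 1.785726
x=0.400000, u=1.785726:
  k1 = f(0.400000, 1.785726) = -0.312028
  k2 = f(0.600000, 1.723320) = -0.402783
  k3 = f(0.600000, 1.705169) = -0.384632
  k4 = f(0.800000, 1.631873) = -0.517142
  u ← 1.785726 + (0.4/6)·(k1 + 2k2 + 2k3 + k4) = 1.625459
u(0.8) ≈ 1.6255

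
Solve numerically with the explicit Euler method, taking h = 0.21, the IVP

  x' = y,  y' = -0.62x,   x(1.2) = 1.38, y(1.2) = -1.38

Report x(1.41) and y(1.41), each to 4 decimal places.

1.0902, -1.5597

Euler on (x,y): x_{n+1} = x_n + h·x', y_{n+1} = y_n + h·y'.
1.200000: (1.380000, -1.380000); f=(-1.380000, -0.855600) → (1.090200, -1.559676)
(x(1.41), y(1.41)) ≈ (1.0902, -1.5597)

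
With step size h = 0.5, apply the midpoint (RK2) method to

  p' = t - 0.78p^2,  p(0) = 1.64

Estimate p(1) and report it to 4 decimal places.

1.1953

Midpoint: k1 = f(t_n, p_n); k2 = f(t_n + h/2, p_n + (h/2)·k1); p_{n+1} = p_n + h·k2.
t=0.000000, p=1.640000:
  k1 = f(0.000000, 1.640000) = -2.097888
  k2 = f(0.250000, 1.115528) = -0.720634
  p ← 1.640000 + 0.5·(-0.720634) = 1.279683
t=0.500000, p=1.279683:
  k1 = f(0.500000, 1.279683) = -0.777319
  k2 = f(0.750000, 1.085353) = -0.168833
  p ← 1.279683 + 0.5·(-0.168833) = 1.195266
p(1) ≈ 1.1953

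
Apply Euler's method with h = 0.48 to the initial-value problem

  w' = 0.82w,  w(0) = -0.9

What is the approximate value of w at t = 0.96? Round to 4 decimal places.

Euler: w_{n+1} = w_n + h·f(t_n, w_n).
t=0.000000, w=-0.900000: f=-0.738000 → w ← -0.900000 + 0.48·(-0.738000) = -1.254240
t=0.480000, w=-1.254240: f=-1.028477 → w ← -1.254240 + 0.48·(-1.028477) = -1.747909
w(0.96) ≈ -1.7479

-1.7479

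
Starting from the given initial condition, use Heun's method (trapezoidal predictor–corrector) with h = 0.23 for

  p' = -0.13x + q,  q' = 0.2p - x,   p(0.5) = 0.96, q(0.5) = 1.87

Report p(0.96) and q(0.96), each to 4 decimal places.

1.7361, 1.6596

Heun on (p,q): k1 = f(x_n, state_n); k2 = f(x_n + h, state_n + h·k1); state_{n+1} = state_n + (h/2)·(k1 + k2).
0.500000: (0.960000, 1.870000)
  k1 = (1.805000, -0.308000)
  predictor → (1.375150, 1.799160)
  k2 = (1.704260, -0.454970)
  → (1.363565, 1.782258)
0.730000: (1.363565, 1.782258)
  k1 = (1.687358, -0.457287)
  predictor → (1.751657, 1.677082)
  k2 = (1.552282, -0.609669)
  → (1.736124, 1.659559)
(p(0.96), q(0.96)) ≈ (1.7361, 1.6596)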